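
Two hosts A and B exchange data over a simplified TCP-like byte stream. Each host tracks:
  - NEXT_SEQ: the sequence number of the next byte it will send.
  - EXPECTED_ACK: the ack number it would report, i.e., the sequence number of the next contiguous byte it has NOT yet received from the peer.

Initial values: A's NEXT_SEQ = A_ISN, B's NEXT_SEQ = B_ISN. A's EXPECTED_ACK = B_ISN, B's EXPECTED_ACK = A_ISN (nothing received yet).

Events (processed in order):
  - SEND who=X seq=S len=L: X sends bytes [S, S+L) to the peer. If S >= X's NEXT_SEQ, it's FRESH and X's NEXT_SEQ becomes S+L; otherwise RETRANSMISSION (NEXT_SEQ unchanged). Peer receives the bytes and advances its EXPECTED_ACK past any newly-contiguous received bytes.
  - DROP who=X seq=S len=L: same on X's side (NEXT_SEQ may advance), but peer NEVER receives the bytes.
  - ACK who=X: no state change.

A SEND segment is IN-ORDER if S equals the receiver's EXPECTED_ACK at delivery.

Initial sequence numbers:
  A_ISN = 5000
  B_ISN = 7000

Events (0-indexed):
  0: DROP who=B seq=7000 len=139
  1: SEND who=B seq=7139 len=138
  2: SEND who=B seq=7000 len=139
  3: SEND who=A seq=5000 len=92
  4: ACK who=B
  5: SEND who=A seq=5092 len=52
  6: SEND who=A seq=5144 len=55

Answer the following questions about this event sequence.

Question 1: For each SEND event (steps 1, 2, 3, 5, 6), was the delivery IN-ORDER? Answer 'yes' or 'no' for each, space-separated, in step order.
Answer: no yes yes yes yes

Derivation:
Step 1: SEND seq=7139 -> out-of-order
Step 2: SEND seq=7000 -> in-order
Step 3: SEND seq=5000 -> in-order
Step 5: SEND seq=5092 -> in-order
Step 6: SEND seq=5144 -> in-order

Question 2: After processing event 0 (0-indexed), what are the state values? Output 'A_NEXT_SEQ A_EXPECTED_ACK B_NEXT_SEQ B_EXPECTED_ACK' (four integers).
After event 0: A_seq=5000 A_ack=7000 B_seq=7139 B_ack=5000

5000 7000 7139 5000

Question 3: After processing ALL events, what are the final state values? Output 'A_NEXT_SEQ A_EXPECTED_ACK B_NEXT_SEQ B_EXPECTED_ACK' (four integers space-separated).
Answer: 5199 7277 7277 5199

Derivation:
After event 0: A_seq=5000 A_ack=7000 B_seq=7139 B_ack=5000
After event 1: A_seq=5000 A_ack=7000 B_seq=7277 B_ack=5000
After event 2: A_seq=5000 A_ack=7277 B_seq=7277 B_ack=5000
After event 3: A_seq=5092 A_ack=7277 B_seq=7277 B_ack=5092
After event 4: A_seq=5092 A_ack=7277 B_seq=7277 B_ack=5092
After event 5: A_seq=5144 A_ack=7277 B_seq=7277 B_ack=5144
After event 6: A_seq=5199 A_ack=7277 B_seq=7277 B_ack=5199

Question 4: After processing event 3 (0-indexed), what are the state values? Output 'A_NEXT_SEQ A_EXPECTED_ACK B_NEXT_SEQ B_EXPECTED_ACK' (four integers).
After event 0: A_seq=5000 A_ack=7000 B_seq=7139 B_ack=5000
After event 1: A_seq=5000 A_ack=7000 B_seq=7277 B_ack=5000
After event 2: A_seq=5000 A_ack=7277 B_seq=7277 B_ack=5000
After event 3: A_seq=5092 A_ack=7277 B_seq=7277 B_ack=5092

5092 7277 7277 5092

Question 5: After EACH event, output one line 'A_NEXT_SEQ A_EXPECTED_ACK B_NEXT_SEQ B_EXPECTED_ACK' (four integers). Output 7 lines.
5000 7000 7139 5000
5000 7000 7277 5000
5000 7277 7277 5000
5092 7277 7277 5092
5092 7277 7277 5092
5144 7277 7277 5144
5199 7277 7277 5199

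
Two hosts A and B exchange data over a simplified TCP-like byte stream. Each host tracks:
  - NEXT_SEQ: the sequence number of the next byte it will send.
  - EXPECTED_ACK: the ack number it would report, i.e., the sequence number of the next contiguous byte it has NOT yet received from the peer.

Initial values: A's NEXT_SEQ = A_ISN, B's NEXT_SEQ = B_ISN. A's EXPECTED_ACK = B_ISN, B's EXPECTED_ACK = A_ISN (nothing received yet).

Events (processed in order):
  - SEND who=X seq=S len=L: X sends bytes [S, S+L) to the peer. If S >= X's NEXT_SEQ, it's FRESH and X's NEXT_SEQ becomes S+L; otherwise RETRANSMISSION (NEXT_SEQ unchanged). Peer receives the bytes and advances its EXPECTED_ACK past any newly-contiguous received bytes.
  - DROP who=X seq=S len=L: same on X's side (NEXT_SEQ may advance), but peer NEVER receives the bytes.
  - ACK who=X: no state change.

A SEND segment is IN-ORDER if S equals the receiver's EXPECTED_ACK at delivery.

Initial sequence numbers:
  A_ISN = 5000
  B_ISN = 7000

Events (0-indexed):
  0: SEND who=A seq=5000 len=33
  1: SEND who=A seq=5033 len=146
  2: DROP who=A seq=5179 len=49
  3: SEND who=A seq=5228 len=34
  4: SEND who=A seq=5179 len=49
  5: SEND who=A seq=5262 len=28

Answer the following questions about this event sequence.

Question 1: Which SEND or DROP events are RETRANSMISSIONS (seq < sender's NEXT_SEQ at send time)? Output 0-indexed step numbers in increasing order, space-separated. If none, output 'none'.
Step 0: SEND seq=5000 -> fresh
Step 1: SEND seq=5033 -> fresh
Step 2: DROP seq=5179 -> fresh
Step 3: SEND seq=5228 -> fresh
Step 4: SEND seq=5179 -> retransmit
Step 5: SEND seq=5262 -> fresh

Answer: 4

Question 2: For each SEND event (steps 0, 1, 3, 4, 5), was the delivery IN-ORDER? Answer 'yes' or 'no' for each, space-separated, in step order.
Answer: yes yes no yes yes

Derivation:
Step 0: SEND seq=5000 -> in-order
Step 1: SEND seq=5033 -> in-order
Step 3: SEND seq=5228 -> out-of-order
Step 4: SEND seq=5179 -> in-order
Step 5: SEND seq=5262 -> in-order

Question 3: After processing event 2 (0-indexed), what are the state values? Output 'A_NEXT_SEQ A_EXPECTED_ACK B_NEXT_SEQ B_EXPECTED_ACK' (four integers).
After event 0: A_seq=5033 A_ack=7000 B_seq=7000 B_ack=5033
After event 1: A_seq=5179 A_ack=7000 B_seq=7000 B_ack=5179
After event 2: A_seq=5228 A_ack=7000 B_seq=7000 B_ack=5179

5228 7000 7000 5179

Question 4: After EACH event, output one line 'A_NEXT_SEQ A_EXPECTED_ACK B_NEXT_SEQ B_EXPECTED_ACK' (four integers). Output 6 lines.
5033 7000 7000 5033
5179 7000 7000 5179
5228 7000 7000 5179
5262 7000 7000 5179
5262 7000 7000 5262
5290 7000 7000 5290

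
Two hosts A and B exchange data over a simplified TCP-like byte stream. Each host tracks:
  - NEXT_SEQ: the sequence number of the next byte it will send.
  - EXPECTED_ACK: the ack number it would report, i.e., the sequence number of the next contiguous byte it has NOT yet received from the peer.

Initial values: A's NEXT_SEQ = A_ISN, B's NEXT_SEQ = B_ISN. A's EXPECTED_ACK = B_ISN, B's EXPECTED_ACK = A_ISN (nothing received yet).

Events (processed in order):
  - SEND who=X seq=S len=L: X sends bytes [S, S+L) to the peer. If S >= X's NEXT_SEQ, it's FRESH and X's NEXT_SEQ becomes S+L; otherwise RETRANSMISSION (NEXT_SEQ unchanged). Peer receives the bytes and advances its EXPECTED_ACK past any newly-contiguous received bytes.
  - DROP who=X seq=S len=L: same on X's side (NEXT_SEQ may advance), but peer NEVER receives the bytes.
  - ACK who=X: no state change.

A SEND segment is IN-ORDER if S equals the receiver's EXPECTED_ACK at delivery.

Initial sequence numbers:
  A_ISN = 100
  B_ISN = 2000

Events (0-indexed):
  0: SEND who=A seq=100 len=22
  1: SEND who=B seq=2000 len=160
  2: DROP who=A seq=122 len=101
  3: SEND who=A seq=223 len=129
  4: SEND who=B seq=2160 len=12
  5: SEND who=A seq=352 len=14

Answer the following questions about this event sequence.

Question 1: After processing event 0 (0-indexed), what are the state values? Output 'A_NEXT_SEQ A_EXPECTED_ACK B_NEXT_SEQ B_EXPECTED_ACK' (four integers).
After event 0: A_seq=122 A_ack=2000 B_seq=2000 B_ack=122

122 2000 2000 122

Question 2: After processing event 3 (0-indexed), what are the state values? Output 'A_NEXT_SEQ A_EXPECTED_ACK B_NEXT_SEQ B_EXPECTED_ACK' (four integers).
After event 0: A_seq=122 A_ack=2000 B_seq=2000 B_ack=122
After event 1: A_seq=122 A_ack=2160 B_seq=2160 B_ack=122
After event 2: A_seq=223 A_ack=2160 B_seq=2160 B_ack=122
After event 3: A_seq=352 A_ack=2160 B_seq=2160 B_ack=122

352 2160 2160 122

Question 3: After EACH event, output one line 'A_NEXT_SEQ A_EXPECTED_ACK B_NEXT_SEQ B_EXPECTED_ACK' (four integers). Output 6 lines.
122 2000 2000 122
122 2160 2160 122
223 2160 2160 122
352 2160 2160 122
352 2172 2172 122
366 2172 2172 122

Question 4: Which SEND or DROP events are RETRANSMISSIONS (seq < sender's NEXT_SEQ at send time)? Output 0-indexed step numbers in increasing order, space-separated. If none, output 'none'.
Step 0: SEND seq=100 -> fresh
Step 1: SEND seq=2000 -> fresh
Step 2: DROP seq=122 -> fresh
Step 3: SEND seq=223 -> fresh
Step 4: SEND seq=2160 -> fresh
Step 5: SEND seq=352 -> fresh

Answer: none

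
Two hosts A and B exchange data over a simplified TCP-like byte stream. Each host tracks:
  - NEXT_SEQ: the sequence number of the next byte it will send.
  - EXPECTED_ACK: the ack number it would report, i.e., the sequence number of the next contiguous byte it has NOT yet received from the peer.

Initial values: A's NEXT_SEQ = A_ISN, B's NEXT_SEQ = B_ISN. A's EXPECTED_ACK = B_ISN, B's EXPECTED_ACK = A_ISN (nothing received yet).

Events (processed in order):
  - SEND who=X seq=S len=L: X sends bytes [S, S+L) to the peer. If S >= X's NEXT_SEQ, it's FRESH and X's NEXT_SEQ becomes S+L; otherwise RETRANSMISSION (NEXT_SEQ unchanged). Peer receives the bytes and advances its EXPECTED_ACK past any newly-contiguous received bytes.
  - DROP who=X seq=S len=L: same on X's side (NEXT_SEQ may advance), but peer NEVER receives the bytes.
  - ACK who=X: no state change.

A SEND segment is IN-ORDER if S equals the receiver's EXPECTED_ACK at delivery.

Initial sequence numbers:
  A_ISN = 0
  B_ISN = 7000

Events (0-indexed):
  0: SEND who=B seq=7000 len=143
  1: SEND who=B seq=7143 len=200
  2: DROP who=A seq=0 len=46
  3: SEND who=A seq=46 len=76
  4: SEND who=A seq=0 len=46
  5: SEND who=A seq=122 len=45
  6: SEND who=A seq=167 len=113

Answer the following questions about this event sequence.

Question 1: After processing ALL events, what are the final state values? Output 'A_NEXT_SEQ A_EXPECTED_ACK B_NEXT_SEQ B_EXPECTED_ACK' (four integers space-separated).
After event 0: A_seq=0 A_ack=7143 B_seq=7143 B_ack=0
After event 1: A_seq=0 A_ack=7343 B_seq=7343 B_ack=0
After event 2: A_seq=46 A_ack=7343 B_seq=7343 B_ack=0
After event 3: A_seq=122 A_ack=7343 B_seq=7343 B_ack=0
After event 4: A_seq=122 A_ack=7343 B_seq=7343 B_ack=122
After event 5: A_seq=167 A_ack=7343 B_seq=7343 B_ack=167
After event 6: A_seq=280 A_ack=7343 B_seq=7343 B_ack=280

Answer: 280 7343 7343 280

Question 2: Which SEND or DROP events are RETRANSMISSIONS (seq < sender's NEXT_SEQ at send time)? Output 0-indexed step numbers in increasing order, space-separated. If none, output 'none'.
Step 0: SEND seq=7000 -> fresh
Step 1: SEND seq=7143 -> fresh
Step 2: DROP seq=0 -> fresh
Step 3: SEND seq=46 -> fresh
Step 4: SEND seq=0 -> retransmit
Step 5: SEND seq=122 -> fresh
Step 6: SEND seq=167 -> fresh

Answer: 4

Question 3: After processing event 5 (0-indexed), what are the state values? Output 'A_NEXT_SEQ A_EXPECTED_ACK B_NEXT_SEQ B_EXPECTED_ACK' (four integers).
After event 0: A_seq=0 A_ack=7143 B_seq=7143 B_ack=0
After event 1: A_seq=0 A_ack=7343 B_seq=7343 B_ack=0
After event 2: A_seq=46 A_ack=7343 B_seq=7343 B_ack=0
After event 3: A_seq=122 A_ack=7343 B_seq=7343 B_ack=0
After event 4: A_seq=122 A_ack=7343 B_seq=7343 B_ack=122
After event 5: A_seq=167 A_ack=7343 B_seq=7343 B_ack=167

167 7343 7343 167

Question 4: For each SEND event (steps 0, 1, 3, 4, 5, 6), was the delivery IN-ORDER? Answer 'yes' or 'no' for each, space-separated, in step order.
Step 0: SEND seq=7000 -> in-order
Step 1: SEND seq=7143 -> in-order
Step 3: SEND seq=46 -> out-of-order
Step 4: SEND seq=0 -> in-order
Step 5: SEND seq=122 -> in-order
Step 6: SEND seq=167 -> in-order

Answer: yes yes no yes yes yes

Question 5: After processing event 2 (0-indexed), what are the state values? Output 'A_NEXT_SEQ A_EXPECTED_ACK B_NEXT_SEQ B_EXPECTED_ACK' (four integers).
After event 0: A_seq=0 A_ack=7143 B_seq=7143 B_ack=0
After event 1: A_seq=0 A_ack=7343 B_seq=7343 B_ack=0
After event 2: A_seq=46 A_ack=7343 B_seq=7343 B_ack=0

46 7343 7343 0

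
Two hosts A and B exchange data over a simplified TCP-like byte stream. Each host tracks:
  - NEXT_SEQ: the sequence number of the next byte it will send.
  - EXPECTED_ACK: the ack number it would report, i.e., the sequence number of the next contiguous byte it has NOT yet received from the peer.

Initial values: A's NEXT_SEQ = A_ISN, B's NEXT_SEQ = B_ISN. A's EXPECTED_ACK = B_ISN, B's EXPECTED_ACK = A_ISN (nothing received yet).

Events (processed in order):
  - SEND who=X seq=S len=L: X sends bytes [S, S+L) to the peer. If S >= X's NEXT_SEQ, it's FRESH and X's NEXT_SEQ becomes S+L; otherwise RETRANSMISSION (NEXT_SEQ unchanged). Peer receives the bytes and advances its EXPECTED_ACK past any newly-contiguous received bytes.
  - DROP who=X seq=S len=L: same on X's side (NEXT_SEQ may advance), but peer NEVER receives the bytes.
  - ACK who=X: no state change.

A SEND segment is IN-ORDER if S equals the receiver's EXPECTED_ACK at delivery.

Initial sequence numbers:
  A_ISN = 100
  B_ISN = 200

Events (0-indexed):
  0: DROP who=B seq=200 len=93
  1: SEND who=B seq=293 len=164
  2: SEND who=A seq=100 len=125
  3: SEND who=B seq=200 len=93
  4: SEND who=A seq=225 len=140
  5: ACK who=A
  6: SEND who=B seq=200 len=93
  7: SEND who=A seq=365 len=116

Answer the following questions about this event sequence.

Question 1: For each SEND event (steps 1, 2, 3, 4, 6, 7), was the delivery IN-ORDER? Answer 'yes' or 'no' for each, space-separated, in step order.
Answer: no yes yes yes no yes

Derivation:
Step 1: SEND seq=293 -> out-of-order
Step 2: SEND seq=100 -> in-order
Step 3: SEND seq=200 -> in-order
Step 4: SEND seq=225 -> in-order
Step 6: SEND seq=200 -> out-of-order
Step 7: SEND seq=365 -> in-order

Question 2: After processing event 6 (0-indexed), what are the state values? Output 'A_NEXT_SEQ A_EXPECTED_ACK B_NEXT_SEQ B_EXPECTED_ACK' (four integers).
After event 0: A_seq=100 A_ack=200 B_seq=293 B_ack=100
After event 1: A_seq=100 A_ack=200 B_seq=457 B_ack=100
After event 2: A_seq=225 A_ack=200 B_seq=457 B_ack=225
After event 3: A_seq=225 A_ack=457 B_seq=457 B_ack=225
After event 4: A_seq=365 A_ack=457 B_seq=457 B_ack=365
After event 5: A_seq=365 A_ack=457 B_seq=457 B_ack=365
After event 6: A_seq=365 A_ack=457 B_seq=457 B_ack=365

365 457 457 365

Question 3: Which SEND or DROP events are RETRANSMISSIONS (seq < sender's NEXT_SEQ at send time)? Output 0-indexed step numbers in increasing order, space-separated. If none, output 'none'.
Step 0: DROP seq=200 -> fresh
Step 1: SEND seq=293 -> fresh
Step 2: SEND seq=100 -> fresh
Step 3: SEND seq=200 -> retransmit
Step 4: SEND seq=225 -> fresh
Step 6: SEND seq=200 -> retransmit
Step 7: SEND seq=365 -> fresh

Answer: 3 6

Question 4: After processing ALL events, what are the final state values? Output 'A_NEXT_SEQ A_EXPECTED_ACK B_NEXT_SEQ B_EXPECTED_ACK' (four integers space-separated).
After event 0: A_seq=100 A_ack=200 B_seq=293 B_ack=100
After event 1: A_seq=100 A_ack=200 B_seq=457 B_ack=100
After event 2: A_seq=225 A_ack=200 B_seq=457 B_ack=225
After event 3: A_seq=225 A_ack=457 B_seq=457 B_ack=225
After event 4: A_seq=365 A_ack=457 B_seq=457 B_ack=365
After event 5: A_seq=365 A_ack=457 B_seq=457 B_ack=365
After event 6: A_seq=365 A_ack=457 B_seq=457 B_ack=365
After event 7: A_seq=481 A_ack=457 B_seq=457 B_ack=481

Answer: 481 457 457 481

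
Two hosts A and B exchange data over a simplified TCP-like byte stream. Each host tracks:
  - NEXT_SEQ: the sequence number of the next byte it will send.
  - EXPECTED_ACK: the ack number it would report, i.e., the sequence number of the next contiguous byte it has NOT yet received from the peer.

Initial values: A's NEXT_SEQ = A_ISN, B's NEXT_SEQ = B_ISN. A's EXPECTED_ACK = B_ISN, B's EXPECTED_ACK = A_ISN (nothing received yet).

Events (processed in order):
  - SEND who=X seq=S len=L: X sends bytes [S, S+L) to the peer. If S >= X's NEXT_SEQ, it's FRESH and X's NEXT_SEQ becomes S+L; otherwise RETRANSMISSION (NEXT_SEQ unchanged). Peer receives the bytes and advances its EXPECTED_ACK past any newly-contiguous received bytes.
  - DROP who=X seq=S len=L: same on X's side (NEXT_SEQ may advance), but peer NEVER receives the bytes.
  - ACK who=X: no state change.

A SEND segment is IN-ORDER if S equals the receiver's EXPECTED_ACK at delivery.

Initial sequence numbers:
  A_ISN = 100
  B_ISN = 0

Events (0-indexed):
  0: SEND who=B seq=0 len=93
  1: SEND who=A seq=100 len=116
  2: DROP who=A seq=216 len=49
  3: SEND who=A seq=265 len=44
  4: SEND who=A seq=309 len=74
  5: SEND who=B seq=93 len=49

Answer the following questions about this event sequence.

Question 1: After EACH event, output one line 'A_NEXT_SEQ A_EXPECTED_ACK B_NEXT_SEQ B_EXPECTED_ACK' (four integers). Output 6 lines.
100 93 93 100
216 93 93 216
265 93 93 216
309 93 93 216
383 93 93 216
383 142 142 216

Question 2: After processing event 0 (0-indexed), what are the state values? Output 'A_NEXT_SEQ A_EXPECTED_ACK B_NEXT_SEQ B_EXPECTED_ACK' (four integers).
After event 0: A_seq=100 A_ack=93 B_seq=93 B_ack=100

100 93 93 100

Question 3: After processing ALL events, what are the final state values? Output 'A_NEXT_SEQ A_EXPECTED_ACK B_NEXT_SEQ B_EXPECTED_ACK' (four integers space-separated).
After event 0: A_seq=100 A_ack=93 B_seq=93 B_ack=100
After event 1: A_seq=216 A_ack=93 B_seq=93 B_ack=216
After event 2: A_seq=265 A_ack=93 B_seq=93 B_ack=216
After event 3: A_seq=309 A_ack=93 B_seq=93 B_ack=216
After event 4: A_seq=383 A_ack=93 B_seq=93 B_ack=216
After event 5: A_seq=383 A_ack=142 B_seq=142 B_ack=216

Answer: 383 142 142 216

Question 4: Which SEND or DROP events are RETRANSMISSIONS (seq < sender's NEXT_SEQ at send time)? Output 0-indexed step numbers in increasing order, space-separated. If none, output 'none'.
Step 0: SEND seq=0 -> fresh
Step 1: SEND seq=100 -> fresh
Step 2: DROP seq=216 -> fresh
Step 3: SEND seq=265 -> fresh
Step 4: SEND seq=309 -> fresh
Step 5: SEND seq=93 -> fresh

Answer: none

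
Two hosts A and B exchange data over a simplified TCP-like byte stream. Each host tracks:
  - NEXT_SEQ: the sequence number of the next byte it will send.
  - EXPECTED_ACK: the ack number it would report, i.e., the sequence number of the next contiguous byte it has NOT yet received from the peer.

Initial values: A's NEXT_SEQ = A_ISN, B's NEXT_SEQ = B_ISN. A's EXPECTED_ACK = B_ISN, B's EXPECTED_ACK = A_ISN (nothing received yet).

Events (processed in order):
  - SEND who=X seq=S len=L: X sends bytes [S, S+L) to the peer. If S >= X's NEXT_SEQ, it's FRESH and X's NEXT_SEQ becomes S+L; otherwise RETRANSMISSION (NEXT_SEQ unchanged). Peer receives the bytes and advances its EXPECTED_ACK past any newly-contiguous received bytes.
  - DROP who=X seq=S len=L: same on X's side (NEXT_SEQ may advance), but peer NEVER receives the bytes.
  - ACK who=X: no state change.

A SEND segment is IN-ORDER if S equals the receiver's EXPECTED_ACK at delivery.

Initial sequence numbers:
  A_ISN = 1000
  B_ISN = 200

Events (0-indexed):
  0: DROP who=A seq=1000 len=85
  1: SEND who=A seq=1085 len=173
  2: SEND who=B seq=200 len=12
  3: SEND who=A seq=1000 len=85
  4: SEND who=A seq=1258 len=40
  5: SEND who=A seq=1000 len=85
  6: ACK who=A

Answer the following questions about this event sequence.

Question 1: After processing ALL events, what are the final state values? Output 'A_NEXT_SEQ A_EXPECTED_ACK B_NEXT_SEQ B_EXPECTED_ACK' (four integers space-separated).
After event 0: A_seq=1085 A_ack=200 B_seq=200 B_ack=1000
After event 1: A_seq=1258 A_ack=200 B_seq=200 B_ack=1000
After event 2: A_seq=1258 A_ack=212 B_seq=212 B_ack=1000
After event 3: A_seq=1258 A_ack=212 B_seq=212 B_ack=1258
After event 4: A_seq=1298 A_ack=212 B_seq=212 B_ack=1298
After event 5: A_seq=1298 A_ack=212 B_seq=212 B_ack=1298
After event 6: A_seq=1298 A_ack=212 B_seq=212 B_ack=1298

Answer: 1298 212 212 1298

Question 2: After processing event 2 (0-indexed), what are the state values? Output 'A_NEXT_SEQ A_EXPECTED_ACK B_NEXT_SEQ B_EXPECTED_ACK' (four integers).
After event 0: A_seq=1085 A_ack=200 B_seq=200 B_ack=1000
After event 1: A_seq=1258 A_ack=200 B_seq=200 B_ack=1000
After event 2: A_seq=1258 A_ack=212 B_seq=212 B_ack=1000

1258 212 212 1000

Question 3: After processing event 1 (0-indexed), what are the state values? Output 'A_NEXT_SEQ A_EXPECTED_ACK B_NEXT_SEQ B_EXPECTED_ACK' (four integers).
After event 0: A_seq=1085 A_ack=200 B_seq=200 B_ack=1000
After event 1: A_seq=1258 A_ack=200 B_seq=200 B_ack=1000

1258 200 200 1000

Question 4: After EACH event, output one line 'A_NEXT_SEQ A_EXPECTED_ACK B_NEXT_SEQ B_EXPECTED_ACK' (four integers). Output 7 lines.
1085 200 200 1000
1258 200 200 1000
1258 212 212 1000
1258 212 212 1258
1298 212 212 1298
1298 212 212 1298
1298 212 212 1298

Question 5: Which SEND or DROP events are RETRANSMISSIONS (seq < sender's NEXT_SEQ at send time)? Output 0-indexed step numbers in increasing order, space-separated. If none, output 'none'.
Step 0: DROP seq=1000 -> fresh
Step 1: SEND seq=1085 -> fresh
Step 2: SEND seq=200 -> fresh
Step 3: SEND seq=1000 -> retransmit
Step 4: SEND seq=1258 -> fresh
Step 5: SEND seq=1000 -> retransmit

Answer: 3 5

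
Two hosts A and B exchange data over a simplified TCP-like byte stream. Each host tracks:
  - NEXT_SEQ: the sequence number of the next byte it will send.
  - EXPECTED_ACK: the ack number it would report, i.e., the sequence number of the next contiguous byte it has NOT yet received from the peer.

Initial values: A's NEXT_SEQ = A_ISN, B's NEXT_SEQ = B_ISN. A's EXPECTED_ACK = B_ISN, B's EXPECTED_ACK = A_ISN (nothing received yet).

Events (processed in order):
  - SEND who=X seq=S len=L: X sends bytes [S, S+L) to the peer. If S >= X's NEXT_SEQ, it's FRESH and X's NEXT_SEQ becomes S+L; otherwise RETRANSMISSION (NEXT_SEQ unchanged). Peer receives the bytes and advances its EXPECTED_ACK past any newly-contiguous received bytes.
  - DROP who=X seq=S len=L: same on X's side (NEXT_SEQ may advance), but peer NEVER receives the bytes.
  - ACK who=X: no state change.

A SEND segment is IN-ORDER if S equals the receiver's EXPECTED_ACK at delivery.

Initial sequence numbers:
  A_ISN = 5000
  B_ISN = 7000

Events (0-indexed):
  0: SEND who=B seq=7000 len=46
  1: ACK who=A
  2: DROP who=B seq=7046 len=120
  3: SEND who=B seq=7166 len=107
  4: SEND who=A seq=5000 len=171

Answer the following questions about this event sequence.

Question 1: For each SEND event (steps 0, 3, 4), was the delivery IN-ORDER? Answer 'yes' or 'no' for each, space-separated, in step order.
Answer: yes no yes

Derivation:
Step 0: SEND seq=7000 -> in-order
Step 3: SEND seq=7166 -> out-of-order
Step 4: SEND seq=5000 -> in-order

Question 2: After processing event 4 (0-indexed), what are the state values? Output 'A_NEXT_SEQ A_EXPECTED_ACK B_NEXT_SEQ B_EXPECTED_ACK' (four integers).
After event 0: A_seq=5000 A_ack=7046 B_seq=7046 B_ack=5000
After event 1: A_seq=5000 A_ack=7046 B_seq=7046 B_ack=5000
After event 2: A_seq=5000 A_ack=7046 B_seq=7166 B_ack=5000
After event 3: A_seq=5000 A_ack=7046 B_seq=7273 B_ack=5000
After event 4: A_seq=5171 A_ack=7046 B_seq=7273 B_ack=5171

5171 7046 7273 5171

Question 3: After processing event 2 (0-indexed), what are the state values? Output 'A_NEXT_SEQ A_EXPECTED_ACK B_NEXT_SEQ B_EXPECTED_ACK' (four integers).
After event 0: A_seq=5000 A_ack=7046 B_seq=7046 B_ack=5000
After event 1: A_seq=5000 A_ack=7046 B_seq=7046 B_ack=5000
After event 2: A_seq=5000 A_ack=7046 B_seq=7166 B_ack=5000

5000 7046 7166 5000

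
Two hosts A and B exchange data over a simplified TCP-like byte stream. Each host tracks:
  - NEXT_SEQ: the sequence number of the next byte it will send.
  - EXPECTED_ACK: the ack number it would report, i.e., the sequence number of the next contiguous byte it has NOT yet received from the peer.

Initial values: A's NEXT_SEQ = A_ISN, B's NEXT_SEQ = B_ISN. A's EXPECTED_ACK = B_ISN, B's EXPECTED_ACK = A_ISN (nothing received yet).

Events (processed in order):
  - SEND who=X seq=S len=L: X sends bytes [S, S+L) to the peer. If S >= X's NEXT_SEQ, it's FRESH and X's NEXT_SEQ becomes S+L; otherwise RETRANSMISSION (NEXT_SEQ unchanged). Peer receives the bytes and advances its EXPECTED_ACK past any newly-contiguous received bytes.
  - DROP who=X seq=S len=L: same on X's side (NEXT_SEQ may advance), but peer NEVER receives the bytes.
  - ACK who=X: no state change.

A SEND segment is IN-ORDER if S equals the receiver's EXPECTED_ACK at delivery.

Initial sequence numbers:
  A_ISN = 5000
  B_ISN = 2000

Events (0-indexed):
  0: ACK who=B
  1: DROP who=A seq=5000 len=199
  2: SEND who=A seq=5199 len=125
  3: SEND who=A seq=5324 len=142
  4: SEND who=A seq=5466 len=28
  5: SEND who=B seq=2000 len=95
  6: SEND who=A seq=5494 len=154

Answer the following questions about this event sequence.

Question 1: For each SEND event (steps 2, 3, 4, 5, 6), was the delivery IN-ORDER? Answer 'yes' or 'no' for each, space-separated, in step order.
Step 2: SEND seq=5199 -> out-of-order
Step 3: SEND seq=5324 -> out-of-order
Step 4: SEND seq=5466 -> out-of-order
Step 5: SEND seq=2000 -> in-order
Step 6: SEND seq=5494 -> out-of-order

Answer: no no no yes no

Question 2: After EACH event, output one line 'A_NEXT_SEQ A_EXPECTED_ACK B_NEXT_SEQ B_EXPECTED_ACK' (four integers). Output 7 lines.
5000 2000 2000 5000
5199 2000 2000 5000
5324 2000 2000 5000
5466 2000 2000 5000
5494 2000 2000 5000
5494 2095 2095 5000
5648 2095 2095 5000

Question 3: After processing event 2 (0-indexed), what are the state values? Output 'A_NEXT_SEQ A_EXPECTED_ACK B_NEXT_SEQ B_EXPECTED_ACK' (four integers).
After event 0: A_seq=5000 A_ack=2000 B_seq=2000 B_ack=5000
After event 1: A_seq=5199 A_ack=2000 B_seq=2000 B_ack=5000
After event 2: A_seq=5324 A_ack=2000 B_seq=2000 B_ack=5000

5324 2000 2000 5000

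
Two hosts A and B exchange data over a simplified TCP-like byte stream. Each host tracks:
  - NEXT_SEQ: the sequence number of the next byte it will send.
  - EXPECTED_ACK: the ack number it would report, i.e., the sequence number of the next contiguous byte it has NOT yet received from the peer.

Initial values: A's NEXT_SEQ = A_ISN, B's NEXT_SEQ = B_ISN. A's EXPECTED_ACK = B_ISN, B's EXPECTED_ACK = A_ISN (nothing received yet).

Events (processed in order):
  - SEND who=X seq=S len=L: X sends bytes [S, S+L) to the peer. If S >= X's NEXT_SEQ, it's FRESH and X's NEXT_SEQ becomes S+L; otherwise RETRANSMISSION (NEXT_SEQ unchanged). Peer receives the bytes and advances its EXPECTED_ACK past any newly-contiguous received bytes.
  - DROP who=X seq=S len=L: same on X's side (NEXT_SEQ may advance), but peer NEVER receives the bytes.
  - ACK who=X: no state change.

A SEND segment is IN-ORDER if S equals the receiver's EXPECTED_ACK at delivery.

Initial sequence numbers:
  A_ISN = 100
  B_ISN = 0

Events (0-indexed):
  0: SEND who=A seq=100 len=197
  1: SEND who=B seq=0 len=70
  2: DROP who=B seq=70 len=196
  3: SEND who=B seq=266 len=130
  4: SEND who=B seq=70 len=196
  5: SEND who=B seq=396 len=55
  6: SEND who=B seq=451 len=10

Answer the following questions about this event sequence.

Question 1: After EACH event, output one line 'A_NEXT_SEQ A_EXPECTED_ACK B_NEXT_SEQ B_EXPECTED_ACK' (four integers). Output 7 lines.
297 0 0 297
297 70 70 297
297 70 266 297
297 70 396 297
297 396 396 297
297 451 451 297
297 461 461 297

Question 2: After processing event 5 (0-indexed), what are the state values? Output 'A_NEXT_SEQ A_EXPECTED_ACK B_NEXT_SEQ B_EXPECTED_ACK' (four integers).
After event 0: A_seq=297 A_ack=0 B_seq=0 B_ack=297
After event 1: A_seq=297 A_ack=70 B_seq=70 B_ack=297
After event 2: A_seq=297 A_ack=70 B_seq=266 B_ack=297
After event 3: A_seq=297 A_ack=70 B_seq=396 B_ack=297
After event 4: A_seq=297 A_ack=396 B_seq=396 B_ack=297
After event 5: A_seq=297 A_ack=451 B_seq=451 B_ack=297

297 451 451 297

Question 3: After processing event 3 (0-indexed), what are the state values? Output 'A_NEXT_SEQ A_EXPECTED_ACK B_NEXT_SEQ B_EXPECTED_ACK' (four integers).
After event 0: A_seq=297 A_ack=0 B_seq=0 B_ack=297
After event 1: A_seq=297 A_ack=70 B_seq=70 B_ack=297
After event 2: A_seq=297 A_ack=70 B_seq=266 B_ack=297
After event 3: A_seq=297 A_ack=70 B_seq=396 B_ack=297

297 70 396 297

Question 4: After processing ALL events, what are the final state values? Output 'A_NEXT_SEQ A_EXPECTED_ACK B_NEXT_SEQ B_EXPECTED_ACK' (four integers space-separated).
Answer: 297 461 461 297

Derivation:
After event 0: A_seq=297 A_ack=0 B_seq=0 B_ack=297
After event 1: A_seq=297 A_ack=70 B_seq=70 B_ack=297
After event 2: A_seq=297 A_ack=70 B_seq=266 B_ack=297
After event 3: A_seq=297 A_ack=70 B_seq=396 B_ack=297
After event 4: A_seq=297 A_ack=396 B_seq=396 B_ack=297
After event 5: A_seq=297 A_ack=451 B_seq=451 B_ack=297
After event 6: A_seq=297 A_ack=461 B_seq=461 B_ack=297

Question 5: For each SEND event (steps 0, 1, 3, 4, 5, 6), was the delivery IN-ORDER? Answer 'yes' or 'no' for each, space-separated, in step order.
Answer: yes yes no yes yes yes

Derivation:
Step 0: SEND seq=100 -> in-order
Step 1: SEND seq=0 -> in-order
Step 3: SEND seq=266 -> out-of-order
Step 4: SEND seq=70 -> in-order
Step 5: SEND seq=396 -> in-order
Step 6: SEND seq=451 -> in-order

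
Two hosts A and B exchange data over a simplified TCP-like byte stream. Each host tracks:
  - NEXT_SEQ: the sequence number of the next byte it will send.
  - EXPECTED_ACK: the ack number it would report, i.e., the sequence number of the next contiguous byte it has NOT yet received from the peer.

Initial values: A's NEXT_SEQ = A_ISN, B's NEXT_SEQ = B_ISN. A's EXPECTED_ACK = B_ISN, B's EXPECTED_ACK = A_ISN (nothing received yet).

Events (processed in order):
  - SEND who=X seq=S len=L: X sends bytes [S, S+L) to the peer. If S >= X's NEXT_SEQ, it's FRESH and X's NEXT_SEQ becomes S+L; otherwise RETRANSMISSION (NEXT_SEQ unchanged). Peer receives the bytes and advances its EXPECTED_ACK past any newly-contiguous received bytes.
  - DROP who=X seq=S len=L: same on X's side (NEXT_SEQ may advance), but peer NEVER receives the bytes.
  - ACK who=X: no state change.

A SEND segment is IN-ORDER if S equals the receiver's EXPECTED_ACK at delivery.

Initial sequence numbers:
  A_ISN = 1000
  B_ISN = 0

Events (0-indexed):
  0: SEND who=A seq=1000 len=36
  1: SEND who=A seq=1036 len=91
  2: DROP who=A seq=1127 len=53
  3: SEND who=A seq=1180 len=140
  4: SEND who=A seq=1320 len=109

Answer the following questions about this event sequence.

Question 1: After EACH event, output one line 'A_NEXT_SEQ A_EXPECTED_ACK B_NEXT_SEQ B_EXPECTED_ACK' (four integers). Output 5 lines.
1036 0 0 1036
1127 0 0 1127
1180 0 0 1127
1320 0 0 1127
1429 0 0 1127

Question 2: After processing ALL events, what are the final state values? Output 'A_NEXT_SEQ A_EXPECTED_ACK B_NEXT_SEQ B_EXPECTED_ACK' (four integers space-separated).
Answer: 1429 0 0 1127

Derivation:
After event 0: A_seq=1036 A_ack=0 B_seq=0 B_ack=1036
After event 1: A_seq=1127 A_ack=0 B_seq=0 B_ack=1127
After event 2: A_seq=1180 A_ack=0 B_seq=0 B_ack=1127
After event 3: A_seq=1320 A_ack=0 B_seq=0 B_ack=1127
After event 4: A_seq=1429 A_ack=0 B_seq=0 B_ack=1127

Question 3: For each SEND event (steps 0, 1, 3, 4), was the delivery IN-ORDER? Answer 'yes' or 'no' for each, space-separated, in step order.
Step 0: SEND seq=1000 -> in-order
Step 1: SEND seq=1036 -> in-order
Step 3: SEND seq=1180 -> out-of-order
Step 4: SEND seq=1320 -> out-of-order

Answer: yes yes no no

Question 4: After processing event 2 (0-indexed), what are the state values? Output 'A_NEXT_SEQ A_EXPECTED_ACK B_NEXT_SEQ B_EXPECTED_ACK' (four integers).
After event 0: A_seq=1036 A_ack=0 B_seq=0 B_ack=1036
After event 1: A_seq=1127 A_ack=0 B_seq=0 B_ack=1127
After event 2: A_seq=1180 A_ack=0 B_seq=0 B_ack=1127

1180 0 0 1127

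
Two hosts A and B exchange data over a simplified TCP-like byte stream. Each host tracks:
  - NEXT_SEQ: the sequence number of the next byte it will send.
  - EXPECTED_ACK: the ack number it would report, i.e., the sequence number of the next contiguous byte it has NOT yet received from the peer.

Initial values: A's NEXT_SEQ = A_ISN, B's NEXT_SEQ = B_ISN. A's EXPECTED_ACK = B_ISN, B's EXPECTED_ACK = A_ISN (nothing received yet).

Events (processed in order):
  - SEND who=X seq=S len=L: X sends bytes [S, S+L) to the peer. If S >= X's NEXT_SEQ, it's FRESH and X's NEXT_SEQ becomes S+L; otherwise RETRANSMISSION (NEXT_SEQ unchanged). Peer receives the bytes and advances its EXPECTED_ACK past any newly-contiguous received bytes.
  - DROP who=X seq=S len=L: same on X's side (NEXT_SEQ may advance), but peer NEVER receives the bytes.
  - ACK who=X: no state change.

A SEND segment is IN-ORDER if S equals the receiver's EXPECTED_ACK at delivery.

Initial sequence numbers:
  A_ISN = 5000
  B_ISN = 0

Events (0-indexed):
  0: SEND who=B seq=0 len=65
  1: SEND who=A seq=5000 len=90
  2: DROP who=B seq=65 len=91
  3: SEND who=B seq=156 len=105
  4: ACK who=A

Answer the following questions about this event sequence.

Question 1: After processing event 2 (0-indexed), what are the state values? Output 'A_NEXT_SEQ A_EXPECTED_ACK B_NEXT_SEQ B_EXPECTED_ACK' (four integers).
After event 0: A_seq=5000 A_ack=65 B_seq=65 B_ack=5000
After event 1: A_seq=5090 A_ack=65 B_seq=65 B_ack=5090
After event 2: A_seq=5090 A_ack=65 B_seq=156 B_ack=5090

5090 65 156 5090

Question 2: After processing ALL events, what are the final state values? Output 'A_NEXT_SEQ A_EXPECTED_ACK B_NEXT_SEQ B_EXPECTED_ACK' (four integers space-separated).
Answer: 5090 65 261 5090

Derivation:
After event 0: A_seq=5000 A_ack=65 B_seq=65 B_ack=5000
After event 1: A_seq=5090 A_ack=65 B_seq=65 B_ack=5090
After event 2: A_seq=5090 A_ack=65 B_seq=156 B_ack=5090
After event 3: A_seq=5090 A_ack=65 B_seq=261 B_ack=5090
After event 4: A_seq=5090 A_ack=65 B_seq=261 B_ack=5090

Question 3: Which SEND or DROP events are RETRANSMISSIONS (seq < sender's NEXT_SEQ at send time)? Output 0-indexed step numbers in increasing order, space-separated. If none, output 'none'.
Answer: none

Derivation:
Step 0: SEND seq=0 -> fresh
Step 1: SEND seq=5000 -> fresh
Step 2: DROP seq=65 -> fresh
Step 3: SEND seq=156 -> fresh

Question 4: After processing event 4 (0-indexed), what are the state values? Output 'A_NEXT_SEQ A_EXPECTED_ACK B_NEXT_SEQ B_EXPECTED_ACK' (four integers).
After event 0: A_seq=5000 A_ack=65 B_seq=65 B_ack=5000
After event 1: A_seq=5090 A_ack=65 B_seq=65 B_ack=5090
After event 2: A_seq=5090 A_ack=65 B_seq=156 B_ack=5090
After event 3: A_seq=5090 A_ack=65 B_seq=261 B_ack=5090
After event 4: A_seq=5090 A_ack=65 B_seq=261 B_ack=5090

5090 65 261 5090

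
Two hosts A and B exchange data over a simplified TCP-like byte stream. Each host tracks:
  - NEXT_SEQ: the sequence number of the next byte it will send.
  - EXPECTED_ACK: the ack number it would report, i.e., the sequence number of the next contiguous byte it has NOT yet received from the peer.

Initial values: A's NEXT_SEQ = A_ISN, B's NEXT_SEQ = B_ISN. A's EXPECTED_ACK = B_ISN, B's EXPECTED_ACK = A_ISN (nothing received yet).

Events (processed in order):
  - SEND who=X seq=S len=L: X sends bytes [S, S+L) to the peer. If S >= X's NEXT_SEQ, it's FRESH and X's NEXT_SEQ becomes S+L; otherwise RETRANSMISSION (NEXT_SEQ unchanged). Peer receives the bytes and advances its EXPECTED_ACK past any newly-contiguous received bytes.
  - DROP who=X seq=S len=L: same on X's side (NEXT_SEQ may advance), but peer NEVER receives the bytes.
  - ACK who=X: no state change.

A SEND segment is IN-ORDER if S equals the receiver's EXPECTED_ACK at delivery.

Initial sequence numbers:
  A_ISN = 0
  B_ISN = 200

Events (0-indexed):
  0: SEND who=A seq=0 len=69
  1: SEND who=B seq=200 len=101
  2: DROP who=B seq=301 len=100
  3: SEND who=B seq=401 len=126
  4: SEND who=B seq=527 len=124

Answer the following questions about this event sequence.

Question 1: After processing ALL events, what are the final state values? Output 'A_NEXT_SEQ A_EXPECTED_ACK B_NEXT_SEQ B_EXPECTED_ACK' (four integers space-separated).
After event 0: A_seq=69 A_ack=200 B_seq=200 B_ack=69
After event 1: A_seq=69 A_ack=301 B_seq=301 B_ack=69
After event 2: A_seq=69 A_ack=301 B_seq=401 B_ack=69
After event 3: A_seq=69 A_ack=301 B_seq=527 B_ack=69
After event 4: A_seq=69 A_ack=301 B_seq=651 B_ack=69

Answer: 69 301 651 69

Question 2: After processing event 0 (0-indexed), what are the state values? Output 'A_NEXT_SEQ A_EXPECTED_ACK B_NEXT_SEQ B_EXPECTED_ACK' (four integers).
After event 0: A_seq=69 A_ack=200 B_seq=200 B_ack=69

69 200 200 69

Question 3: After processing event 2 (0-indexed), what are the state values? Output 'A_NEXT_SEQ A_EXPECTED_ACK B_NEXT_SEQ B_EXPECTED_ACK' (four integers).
After event 0: A_seq=69 A_ack=200 B_seq=200 B_ack=69
After event 1: A_seq=69 A_ack=301 B_seq=301 B_ack=69
After event 2: A_seq=69 A_ack=301 B_seq=401 B_ack=69

69 301 401 69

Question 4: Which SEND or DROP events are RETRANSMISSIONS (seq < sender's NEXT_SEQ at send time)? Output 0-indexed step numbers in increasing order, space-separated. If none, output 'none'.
Step 0: SEND seq=0 -> fresh
Step 1: SEND seq=200 -> fresh
Step 2: DROP seq=301 -> fresh
Step 3: SEND seq=401 -> fresh
Step 4: SEND seq=527 -> fresh

Answer: none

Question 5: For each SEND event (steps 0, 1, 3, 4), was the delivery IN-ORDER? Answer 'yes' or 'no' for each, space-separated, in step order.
Answer: yes yes no no

Derivation:
Step 0: SEND seq=0 -> in-order
Step 1: SEND seq=200 -> in-order
Step 3: SEND seq=401 -> out-of-order
Step 4: SEND seq=527 -> out-of-order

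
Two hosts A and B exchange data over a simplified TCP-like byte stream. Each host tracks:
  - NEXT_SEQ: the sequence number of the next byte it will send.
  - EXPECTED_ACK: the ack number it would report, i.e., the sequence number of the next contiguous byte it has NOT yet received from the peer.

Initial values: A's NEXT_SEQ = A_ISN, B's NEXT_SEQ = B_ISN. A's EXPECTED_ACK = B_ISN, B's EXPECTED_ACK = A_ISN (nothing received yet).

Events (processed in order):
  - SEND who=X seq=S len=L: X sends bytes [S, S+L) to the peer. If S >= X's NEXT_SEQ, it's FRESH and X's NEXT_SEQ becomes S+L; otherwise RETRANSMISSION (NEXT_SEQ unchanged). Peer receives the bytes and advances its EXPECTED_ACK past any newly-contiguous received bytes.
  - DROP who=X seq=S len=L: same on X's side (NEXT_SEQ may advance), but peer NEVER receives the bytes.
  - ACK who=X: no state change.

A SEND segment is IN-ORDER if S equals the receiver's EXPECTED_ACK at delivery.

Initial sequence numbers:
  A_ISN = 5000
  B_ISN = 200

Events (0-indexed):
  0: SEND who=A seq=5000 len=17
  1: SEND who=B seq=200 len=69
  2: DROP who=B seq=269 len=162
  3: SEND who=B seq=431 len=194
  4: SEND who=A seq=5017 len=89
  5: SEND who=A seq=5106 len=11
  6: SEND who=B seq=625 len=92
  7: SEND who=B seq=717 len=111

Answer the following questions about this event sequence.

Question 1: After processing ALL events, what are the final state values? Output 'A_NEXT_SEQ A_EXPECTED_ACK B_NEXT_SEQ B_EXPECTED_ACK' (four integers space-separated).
Answer: 5117 269 828 5117

Derivation:
After event 0: A_seq=5017 A_ack=200 B_seq=200 B_ack=5017
After event 1: A_seq=5017 A_ack=269 B_seq=269 B_ack=5017
After event 2: A_seq=5017 A_ack=269 B_seq=431 B_ack=5017
After event 3: A_seq=5017 A_ack=269 B_seq=625 B_ack=5017
After event 4: A_seq=5106 A_ack=269 B_seq=625 B_ack=5106
After event 5: A_seq=5117 A_ack=269 B_seq=625 B_ack=5117
After event 6: A_seq=5117 A_ack=269 B_seq=717 B_ack=5117
After event 7: A_seq=5117 A_ack=269 B_seq=828 B_ack=5117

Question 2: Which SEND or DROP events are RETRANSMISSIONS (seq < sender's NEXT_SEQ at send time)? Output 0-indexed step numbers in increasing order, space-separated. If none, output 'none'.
Answer: none

Derivation:
Step 0: SEND seq=5000 -> fresh
Step 1: SEND seq=200 -> fresh
Step 2: DROP seq=269 -> fresh
Step 3: SEND seq=431 -> fresh
Step 4: SEND seq=5017 -> fresh
Step 5: SEND seq=5106 -> fresh
Step 6: SEND seq=625 -> fresh
Step 7: SEND seq=717 -> fresh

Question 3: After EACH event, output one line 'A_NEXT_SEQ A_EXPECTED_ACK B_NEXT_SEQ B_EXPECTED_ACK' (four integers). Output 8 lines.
5017 200 200 5017
5017 269 269 5017
5017 269 431 5017
5017 269 625 5017
5106 269 625 5106
5117 269 625 5117
5117 269 717 5117
5117 269 828 5117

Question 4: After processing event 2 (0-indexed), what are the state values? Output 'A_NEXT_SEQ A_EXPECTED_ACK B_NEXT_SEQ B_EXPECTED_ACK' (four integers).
After event 0: A_seq=5017 A_ack=200 B_seq=200 B_ack=5017
After event 1: A_seq=5017 A_ack=269 B_seq=269 B_ack=5017
After event 2: A_seq=5017 A_ack=269 B_seq=431 B_ack=5017

5017 269 431 5017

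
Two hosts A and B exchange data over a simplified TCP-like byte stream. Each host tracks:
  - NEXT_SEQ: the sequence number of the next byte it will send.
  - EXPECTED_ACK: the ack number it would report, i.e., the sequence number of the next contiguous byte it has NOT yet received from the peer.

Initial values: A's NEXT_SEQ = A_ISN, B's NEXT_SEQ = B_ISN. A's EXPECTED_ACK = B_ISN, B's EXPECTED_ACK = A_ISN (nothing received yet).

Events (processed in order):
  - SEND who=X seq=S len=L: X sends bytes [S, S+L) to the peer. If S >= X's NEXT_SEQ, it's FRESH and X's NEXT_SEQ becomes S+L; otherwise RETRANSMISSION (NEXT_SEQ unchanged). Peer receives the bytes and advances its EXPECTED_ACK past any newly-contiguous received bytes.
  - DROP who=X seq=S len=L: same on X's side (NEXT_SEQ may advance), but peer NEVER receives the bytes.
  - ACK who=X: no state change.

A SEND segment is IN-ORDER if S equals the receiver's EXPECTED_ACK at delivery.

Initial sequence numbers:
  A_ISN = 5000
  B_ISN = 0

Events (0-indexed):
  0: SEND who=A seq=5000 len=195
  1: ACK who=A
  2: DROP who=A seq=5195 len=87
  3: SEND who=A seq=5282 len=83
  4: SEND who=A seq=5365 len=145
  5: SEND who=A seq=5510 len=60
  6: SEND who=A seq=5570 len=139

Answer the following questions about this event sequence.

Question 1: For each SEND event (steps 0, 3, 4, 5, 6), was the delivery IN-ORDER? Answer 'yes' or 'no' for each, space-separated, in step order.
Answer: yes no no no no

Derivation:
Step 0: SEND seq=5000 -> in-order
Step 3: SEND seq=5282 -> out-of-order
Step 4: SEND seq=5365 -> out-of-order
Step 5: SEND seq=5510 -> out-of-order
Step 6: SEND seq=5570 -> out-of-order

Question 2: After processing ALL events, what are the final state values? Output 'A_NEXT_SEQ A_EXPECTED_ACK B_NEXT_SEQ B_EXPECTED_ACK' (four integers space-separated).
After event 0: A_seq=5195 A_ack=0 B_seq=0 B_ack=5195
After event 1: A_seq=5195 A_ack=0 B_seq=0 B_ack=5195
After event 2: A_seq=5282 A_ack=0 B_seq=0 B_ack=5195
After event 3: A_seq=5365 A_ack=0 B_seq=0 B_ack=5195
After event 4: A_seq=5510 A_ack=0 B_seq=0 B_ack=5195
After event 5: A_seq=5570 A_ack=0 B_seq=0 B_ack=5195
After event 6: A_seq=5709 A_ack=0 B_seq=0 B_ack=5195

Answer: 5709 0 0 5195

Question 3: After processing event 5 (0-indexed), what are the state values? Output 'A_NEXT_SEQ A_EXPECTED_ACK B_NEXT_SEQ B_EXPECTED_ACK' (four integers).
After event 0: A_seq=5195 A_ack=0 B_seq=0 B_ack=5195
After event 1: A_seq=5195 A_ack=0 B_seq=0 B_ack=5195
After event 2: A_seq=5282 A_ack=0 B_seq=0 B_ack=5195
After event 3: A_seq=5365 A_ack=0 B_seq=0 B_ack=5195
After event 4: A_seq=5510 A_ack=0 B_seq=0 B_ack=5195
After event 5: A_seq=5570 A_ack=0 B_seq=0 B_ack=5195

5570 0 0 5195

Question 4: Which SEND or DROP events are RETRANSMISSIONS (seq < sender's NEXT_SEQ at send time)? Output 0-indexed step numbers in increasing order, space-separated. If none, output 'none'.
Step 0: SEND seq=5000 -> fresh
Step 2: DROP seq=5195 -> fresh
Step 3: SEND seq=5282 -> fresh
Step 4: SEND seq=5365 -> fresh
Step 5: SEND seq=5510 -> fresh
Step 6: SEND seq=5570 -> fresh

Answer: none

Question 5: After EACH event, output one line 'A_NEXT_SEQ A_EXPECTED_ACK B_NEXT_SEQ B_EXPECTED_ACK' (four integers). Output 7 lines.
5195 0 0 5195
5195 0 0 5195
5282 0 0 5195
5365 0 0 5195
5510 0 0 5195
5570 0 0 5195
5709 0 0 5195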